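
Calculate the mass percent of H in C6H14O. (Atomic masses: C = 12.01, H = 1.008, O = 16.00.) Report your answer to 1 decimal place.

13.8%

Molar mass = 6(12.01) + 14(1.008) + 1(16.00) = 102.172 g/mol
Mass of H per mole = 14 × 1.008 = 14.112 g
% H = 14.112 / 102.172 × 100 = 13.8%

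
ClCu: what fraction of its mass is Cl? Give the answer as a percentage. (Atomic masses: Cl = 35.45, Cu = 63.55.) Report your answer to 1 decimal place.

Molar mass = 1(35.45) + 1(63.55) = 99.000 g/mol
Mass of Cl per mole = 1 × 35.45 = 35.450 g
% Cl = 35.450 / 99.000 × 100 = 35.8%

35.8%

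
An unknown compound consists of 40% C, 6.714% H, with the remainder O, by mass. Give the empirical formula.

CH2O

Assume 100 g: 40 g C, 6.714 g H, 53.286 g O.
Moles — C: 40 / 12.01 = 3.331 mol; H: 6.714 / 1.008 = 6.661 mol; O: 53.286 / 16.00 = 3.33 mol
Ratios (÷ 3.33): C 1.000, H 2.000, O 1.000
→ CH2O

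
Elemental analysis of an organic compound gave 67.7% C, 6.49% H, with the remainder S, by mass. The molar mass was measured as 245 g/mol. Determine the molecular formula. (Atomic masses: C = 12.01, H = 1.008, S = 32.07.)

C14H16S2

Assume 100 g: 67.7 g C, 6.49 g H, 25.81 g S.
C: 67.7 g ÷ 12.01 g/mol = 5.637 mol
H: 6.49 g ÷ 1.008 g/mol = 6.438 mol
S: 25.81 g ÷ 32.07 g/mol = 0.8048 mol
Divide by the smallest (0.8048 mol S): C 7.004, H 8.000, S 1.000
→ C7H8S
Empirical-formula mass = 124.20 g/mol
n = 245 / 124.20 = 1.97 ≈ 2
Molecular formula = (C7H8S)×2 = C14H16S2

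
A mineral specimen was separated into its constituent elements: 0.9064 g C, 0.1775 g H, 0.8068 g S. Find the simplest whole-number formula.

C3H7S

Moles — C: 0.9064 / 12.01 = 0.07547 mol; H: 0.1775 / 1.008 = 0.1761 mol; S: 0.8068 / 32.07 = 0.02516 mol
Ratios (÷ 0.02516): C 3.000, H 7.000, S 1.000
→ C3H7S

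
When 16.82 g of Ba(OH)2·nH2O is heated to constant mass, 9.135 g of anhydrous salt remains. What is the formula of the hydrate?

Ba(OH)2·8H2O

Mass of water lost = 16.82 − 9.135 = 7.685 g → 7.685 / 18.02 = 0.4265 mol H2O
Molar mass of Ba(OH)2 = 171.35 g/mol → mol Ba(OH)2 = 9.135 / 171.35 = 0.05331
n = 0.4265 / 0.05331 = 8.00 ≈ 8 → Ba(OH)2·8H2O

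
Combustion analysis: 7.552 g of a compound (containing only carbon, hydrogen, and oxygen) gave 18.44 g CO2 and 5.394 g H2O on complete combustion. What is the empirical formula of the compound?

C7H10O2

mol C = 18.44 / 44.01 = 0.4190; mass C = 0.4190 × 12.01 = 5.032 g
mol H = 2 × (5.394 / 18.02) = 0.5987; mass H = 0.5987 × 1.008 = 0.6035 g
mass O = 7.552 − (5.636) = 1.916 g → mol O = 0.1198
Smallest is O at 0.1198 mol; normalising gives C 3.498, H 4.998, O 1.000
Multiply by 2: C 7.00, H 10.00, O 2.00 → C7H10O2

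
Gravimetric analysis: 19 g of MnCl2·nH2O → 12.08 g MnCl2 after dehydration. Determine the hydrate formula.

Mass of water lost = 19 − 12.08 = 6.92 g → 6.92 / 18.02 = 0.384 mol H2O
Molar mass of MnCl2 = 125.84 g/mol → mol MnCl2 = 12.08 / 125.84 = 0.09599
n = 0.384 / 0.09599 = 4.00 ≈ 4 → MnCl2·4H2O

MnCl2·4H2O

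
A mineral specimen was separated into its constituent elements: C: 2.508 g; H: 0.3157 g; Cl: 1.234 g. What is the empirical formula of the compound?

C6H9Cl

Moles — C: 2.508 / 12.01 = 0.2088 mol; H: 0.3157 / 1.008 = 0.3132 mol; Cl: 1.234 / 35.45 = 0.03481 mol
Divide by the smallest (0.03481 mol Cl): C 5.999, H 8.997, Cl 1.000
→ C6H9Cl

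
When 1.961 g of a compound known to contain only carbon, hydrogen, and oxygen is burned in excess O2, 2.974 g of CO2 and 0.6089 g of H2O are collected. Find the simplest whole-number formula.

mol C = 2.974 / 44.01 = 0.06758; mass C = 0.06758 × 12.01 = 0.8116 g
mol H = 2 × (0.6089 / 18.02) = 0.06758; mass H = 0.06758 × 1.008 = 0.06812 g
mass O = 1.961 − (0.8797) = 1.081 g → mol O = 0.06758
Smallest is C at 0.06758 mol; normalising gives C 1.000, H 1.000, O 1.000
≈ 1:1:1 → CHO

CHO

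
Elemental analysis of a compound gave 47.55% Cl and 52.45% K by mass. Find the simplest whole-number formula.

ClK

Assume 100 g: 47.55 g Cl, 52.45 g K.
Moles — Cl: 47.55 / 35.45 = 1.341 mol; K: 52.45 / 39.10 = 1.341 mol
Divide by the smallest (1.341 mol Cl): Cl 1.000, K 1.000
Ratio ≈ 1:1, so the empirical formula is ClK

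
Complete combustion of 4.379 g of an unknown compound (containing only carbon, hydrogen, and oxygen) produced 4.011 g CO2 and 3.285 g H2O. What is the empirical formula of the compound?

mol C = 4.011 / 44.01 = 0.09114; mass C = 0.09114 × 12.01 = 1.095 g
mol H = 2 × (3.285 / 18.02) = 0.3646; mass H = 0.3646 × 1.008 = 0.3675 g
mass O = 4.379 − (1.462) = 2.917 g → mol O = 0.1823
Smallest is C at 0.09114 mol; normalising gives C 1.000, H 4.000, O 2.000
→ CH4O2

CH4O2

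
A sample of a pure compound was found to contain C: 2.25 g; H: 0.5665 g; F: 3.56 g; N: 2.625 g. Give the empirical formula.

Moles — C: 2.25 / 12.01 = 0.1873 mol; H: 0.5665 / 1.008 = 0.562 mol; F: 3.56 / 19.00 = 0.1874 mol; N: 2.625 / 14.01 = 0.1874 mol
Smallest is C at 0.1873 mol; normalising gives C 1.000, H 3.000, F 1.000, N 1.000
→ CH3FN

CH3FN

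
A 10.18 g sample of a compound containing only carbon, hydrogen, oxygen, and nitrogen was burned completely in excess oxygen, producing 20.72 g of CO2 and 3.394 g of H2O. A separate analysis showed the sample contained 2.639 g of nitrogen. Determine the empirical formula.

mol C = 20.72 / 44.01 = 0.4708; mass C = 0.4708 × 12.01 = 5.654 g
mol H = 2 × (3.394 / 18.02) = 0.3767; mass H = 0.3767 × 1.008 = 0.3797 g
mol N = 2.639 / 14.01 = 0.1884
mass O = 10.18 − (8.673) = 1.507 g → mol O = 0.09419
Divide by the smallest (0.09419 mol O): C 4.999, H 3.999, N 2.000, O 1.000
Ratio ≈ 5:4:2:1, so the empirical formula is C5H4N2O

C5H4N2O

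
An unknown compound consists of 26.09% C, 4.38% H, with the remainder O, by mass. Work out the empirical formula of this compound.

Assume 100 g: 26.09 g C, 4.38 g H, 69.53 g O.
n(C) = 26.09/12.01 = 2.172, n(H) = 4.38/1.008 = 4.345, n(O) = 69.53/16.00 = 4.346
Smallest is C at 2.172 mol; normalising gives C 1.000, H 2.000, O 2.000
→ CH2O2

CH2O2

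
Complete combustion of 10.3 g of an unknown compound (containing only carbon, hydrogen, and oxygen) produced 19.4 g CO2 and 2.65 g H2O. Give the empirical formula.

C3H2O2

mol C = 19.4 / 44.01 = 0.4408; mass C = 0.4408 × 12.01 = 5.294 g
mol H = 2 × (2.65 / 18.02) = 0.2941; mass H = 0.2941 × 1.008 = 0.2965 g
mass O = 10.3 − (5.591) = 4.709 g → mol O = 0.2943
Smallest is H at 0.2941 mol; normalising gives C 1.499, H 1.000, O 1.001
Multiply by 2: C 3.00, H 2.00, O 2.00 → C3H2O2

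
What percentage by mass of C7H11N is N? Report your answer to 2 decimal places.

12.83%

Molar mass = 7(12.01) + 11(1.008) + 1(14.01) = 109.168 g/mol
Mass of N per mole = 1 × 14.01 = 14.010 g
% N = 14.010 / 109.168 × 100 = 12.83%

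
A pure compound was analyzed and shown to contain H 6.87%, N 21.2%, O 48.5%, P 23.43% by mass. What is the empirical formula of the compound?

Assume 100 g: 6.87 g H, 21.2 g N, 48.5 g O, 23.43 g P.
H: 6.87 g ÷ 1.008 g/mol = 6.815 mol
N: 21.2 g ÷ 14.01 g/mol = 1.513 mol
O: 48.5 g ÷ 16.00 g/mol = 3.031 mol
P: 23.43 g ÷ 30.97 g/mol = 0.7565 mol
Ratios (÷ 0.7565): H 9.009, N 2.000, O 4.007, P 1.000
≈ 9:2:4:1 → H9N2O4P

H9N2O4P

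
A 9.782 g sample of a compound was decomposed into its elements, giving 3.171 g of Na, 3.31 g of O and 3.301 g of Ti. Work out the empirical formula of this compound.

Na: 3.171 g ÷ 22.99 g/mol = 0.1379 mol
O: 3.31 g ÷ 16.00 g/mol = 0.2069 mol
Ti: 3.301 g ÷ 47.87 g/mol = 0.06896 mol
Ratios (÷ 0.06896): Na 2.000, O 3.000, Ti 1.000
Ratio ≈ 2:3:1, so the empirical formula is Na2O3Ti

Na2O3Ti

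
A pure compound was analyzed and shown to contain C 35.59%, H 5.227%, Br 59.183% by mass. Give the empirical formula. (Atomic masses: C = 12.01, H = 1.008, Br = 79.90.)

Assume 100 g: 35.59 g C, 5.227 g H, 59.183 g Br.
n(C) = 35.59/12.01 = 2.963, n(H) = 5.227/1.008 = 5.186, n(Br) = 59.183/79.90 = 0.7407
Ratios (÷ 0.7407): C 4.001, H 7.001, Br 1.000
Ratio ≈ 4:7:1, so the empirical formula is C4H7Br

C4H7Br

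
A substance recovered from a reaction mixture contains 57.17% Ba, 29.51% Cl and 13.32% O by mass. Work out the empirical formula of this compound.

Assume 100 g: 57.17 g Ba, 29.51 g Cl, 13.32 g O.
Ba: 57.17 g ÷ 137.33 g/mol = 0.4163 mol
Cl: 29.51 g ÷ 35.45 g/mol = 0.8324 mol
O: 13.32 g ÷ 16.00 g/mol = 0.8325 mol
Ratios (÷ 0.4163): Ba 1.000, Cl 2.000, O 2.000
≈ 1:2:2 → BaCl2O2

BaCl2O2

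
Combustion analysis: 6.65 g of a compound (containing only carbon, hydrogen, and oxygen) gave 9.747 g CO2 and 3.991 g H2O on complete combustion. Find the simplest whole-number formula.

CH2O

mol C = 9.747 / 44.01 = 0.2215; mass C = 0.2215 × 12.01 = 2.660 g
mol H = 2 × (3.991 / 18.02) = 0.4430; mass H = 0.4430 × 1.008 = 0.4465 g
mass O = 6.65 − (3.106) = 3.544 g → mol O = 0.2215
Ratios (÷ 0.2215): C 1.000, H 2.000, O 1.000
Ratio ≈ 1:2:1, so the empirical formula is CH2O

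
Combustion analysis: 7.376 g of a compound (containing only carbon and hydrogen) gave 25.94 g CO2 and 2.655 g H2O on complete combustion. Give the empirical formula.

mol C = 25.94 / 44.01 = 0.5894; mass C = 0.5894 × 12.01 = 7.079 g
mol H = 2 × (2.655 / 18.02) = 0.2947; mass H = 0.2947 × 1.008 = 0.2970 g
Divide by the smallest (0.2947 mol H): C 2.000, H 1.000
→ C2H

C2H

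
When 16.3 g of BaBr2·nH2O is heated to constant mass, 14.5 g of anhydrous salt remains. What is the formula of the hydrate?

BaBr2·2H2O

Mass of water lost = 16.3 − 14.5 = 1.8 g → 1.8 / 18.02 = 0.09989 mol H2O
Molar mass of BaBr2 = 297.13 g/mol → mol BaBr2 = 14.5 / 297.13 = 0.0488
n = 0.09989 / 0.0488 = 2.05 ≈ 2 → BaBr2·2H2O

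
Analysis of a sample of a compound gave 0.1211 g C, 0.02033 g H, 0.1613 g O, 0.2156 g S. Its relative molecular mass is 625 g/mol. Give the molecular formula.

n(C) = 0.1211/12.01 = 0.01008, n(H) = 0.02033/1.008 = 0.02017, n(O) = 0.1613/16.00 = 0.01008, n(S) = 0.2156/32.07 = 0.006723
Smallest is S at 0.006723 mol; normalising gives C 1.500, H 3.000, O 1.500, S 1.000
Scaling by 2: C 3.00, H 6.00, O 3.00, S 2.00 → C3H6O3S2
Empirical-formula mass = 154.22 g/mol
n = 625 / 154.22 = 4.05 ≈ 4
Molecular formula = (C3H6O3S2)×4 = C12H24O12S8

C12H24O12S8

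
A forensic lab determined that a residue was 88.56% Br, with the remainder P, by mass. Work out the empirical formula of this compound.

Assume 100 g: 88.56 g Br, 11.44 g P.
Br: 88.56 g ÷ 79.90 g/mol = 1.108 mol
P: 11.44 g ÷ 30.97 g/mol = 0.3694 mol
Smallest is P at 0.3694 mol; normalising gives Br 3.001, P 1.000
→ Br3P

Br3P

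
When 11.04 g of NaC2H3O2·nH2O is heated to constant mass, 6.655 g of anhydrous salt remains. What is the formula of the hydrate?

NaC2H3O2·3H2O

Mass of water lost = 11.04 − 6.655 = 4.385 g → 4.385 / 18.02 = 0.2433 mol H2O
Molar mass of NaC2H3O2 = 82.03 g/mol → mol NaC2H3O2 = 6.655 / 82.03 = 0.08112
n = 0.2433 / 0.08112 = 3.00 ≈ 3 → NaC2H3O2·3H2O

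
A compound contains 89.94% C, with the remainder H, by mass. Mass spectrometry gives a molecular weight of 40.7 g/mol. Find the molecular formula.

C3H4

Assume 100 g: 89.94 g C, 10.06 g H.
Moles — C: 89.94 / 12.01 = 7.489 mol; H: 10.06 / 1.008 = 9.98 mol
Divide by the smallest (7.489 mol C): C 1.000, H 1.333
Scaling by 3: C 3.00, H 4.00 → C3H4
Empirical-formula mass = 40.06 g/mol
n = 40.7 / 40.06 = 1.02 ≈ 1
Molecular formula = empirical formula = C3H4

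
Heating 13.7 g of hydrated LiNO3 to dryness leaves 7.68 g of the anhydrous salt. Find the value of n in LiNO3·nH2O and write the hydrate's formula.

LiNO3·3H2O

Mass of water lost = 13.7 − 7.68 = 6.02 g → 6.02 / 18.02 = 0.3341 mol H2O
Molar mass of LiNO3 = 68.95 g/mol → mol LiNO3 = 7.68 / 68.95 = 0.1114
n = 0.3341 / 0.1114 = 3.00 ≈ 3 → LiNO3·3H2O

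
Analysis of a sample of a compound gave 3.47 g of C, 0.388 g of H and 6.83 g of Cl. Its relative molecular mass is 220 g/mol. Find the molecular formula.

C: 3.47 g ÷ 12.01 g/mol = 0.2889 mol
H: 0.388 g ÷ 1.008 g/mol = 0.3849 mol
Cl: 6.83 g ÷ 35.45 g/mol = 0.1927 mol
Divide by the smallest (0.1927 mol Cl): C 1.500, H 1.998, Cl 1.000
Scaling by 2: C 3.00, H 4.00, Cl 2.00 → C3H4Cl2
Empirical-formula mass = 110.96 g/mol
n = 220 / 110.96 = 1.98 ≈ 2
Molecular formula = (C3H4Cl2)×2 = C6H8Cl4

C6H8Cl4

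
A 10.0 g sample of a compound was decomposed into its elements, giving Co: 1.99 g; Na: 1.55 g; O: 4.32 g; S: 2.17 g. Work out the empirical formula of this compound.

CoNa2O8S2

Moles — Co: 1.99 / 58.93 = 0.03377 mol; Na: 1.55 / 22.99 = 0.06742 mol; O: 4.32 / 16.00 = 0.27 mol; S: 2.17 / 32.07 = 0.06766 mol
Smallest is Co at 0.03377 mol; normalising gives Co 1.000, Na 1.997, O 7.996, S 2.004
≈ 1:2:8:2 → CoNa2O8S2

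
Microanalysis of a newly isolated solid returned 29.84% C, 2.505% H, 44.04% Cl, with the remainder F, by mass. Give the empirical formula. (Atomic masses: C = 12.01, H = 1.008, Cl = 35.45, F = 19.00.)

C2H2ClF

Assume 100 g: 29.84 g C, 2.505 g H, 44.04 g Cl, 23.615 g F.
Moles — C: 29.84 / 12.01 = 2.485 mol; H: 2.505 / 1.008 = 2.485 mol; Cl: 44.04 / 35.45 = 1.242 mol; F: 23.615 / 19.00 = 1.243 mol
Smallest is Cl at 1.242 mol; normalising gives C 2.000, H 2.000, Cl 1.000, F 1.000
→ C2H2ClF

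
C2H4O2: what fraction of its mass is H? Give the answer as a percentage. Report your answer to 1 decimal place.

6.7%

Molar mass = 2(12.01) + 4(1.008) + 2(16.00) = 60.052 g/mol
Mass of H per mole = 4 × 1.008 = 4.032 g
% H = 4.032 / 60.052 × 100 = 6.7%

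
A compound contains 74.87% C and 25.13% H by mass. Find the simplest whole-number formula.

CH4

Assume 100 g: 74.87 g C, 25.13 g H.
n(C) = 74.87/12.01 = 6.234, n(H) = 25.13/1.008 = 24.93
Smallest is C at 6.234 mol; normalising gives C 1.000, H 3.999
≈ 1:4 → CH4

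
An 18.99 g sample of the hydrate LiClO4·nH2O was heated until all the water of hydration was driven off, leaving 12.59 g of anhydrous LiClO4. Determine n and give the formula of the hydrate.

LiClO4·3H2O

Mass of water lost = 18.99 − 12.59 = 6.4 g → 6.4 / 18.02 = 0.3552 mol H2O
Molar mass of LiClO4 = 106.39 g/mol → mol LiClO4 = 12.59 / 106.39 = 0.1183
n = 0.3552 / 0.1183 = 3.00 ≈ 3 → LiClO4·3H2O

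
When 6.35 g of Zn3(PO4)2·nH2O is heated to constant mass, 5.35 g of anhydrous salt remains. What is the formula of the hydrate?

Mass of water lost = 6.35 − 5.35 = 1 g → 1 / 18.02 = 0.05549 mol H2O
Molar mass of Zn3(PO4)2 = 386.08 g/mol → mol Zn3(PO4)2 = 5.35 / 386.08 = 0.01386
n = 0.05549 / 0.01386 = 4.00 ≈ 4 → Zn3(PO4)2·4H2O

Zn3(PO4)2·4H2O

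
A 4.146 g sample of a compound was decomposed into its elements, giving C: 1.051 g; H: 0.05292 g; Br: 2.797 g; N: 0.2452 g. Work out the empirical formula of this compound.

C5H3Br2N

n(C) = 1.051/12.01 = 0.08751, n(H) = 0.05292/1.008 = 0.0525, n(Br) = 2.797/79.90 = 0.03501, n(N) = 0.2452/14.01 = 0.0175
Smallest is N at 0.0175 mol; normalising gives C 5.000, H 3.000, Br 2.000, N 1.000
Ratio ≈ 5:3:2:1, so the empirical formula is C5H3Br2N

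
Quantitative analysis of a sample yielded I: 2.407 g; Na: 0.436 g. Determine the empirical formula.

INa

Moles — I: 2.407 / 126.90 = 0.01897 mol; Na: 0.436 / 22.99 = 0.01896 mol
Divide by the smallest (0.01896 mol Na): I 1.000, Na 1.000
Ratio ≈ 1:1, so the empirical formula is INa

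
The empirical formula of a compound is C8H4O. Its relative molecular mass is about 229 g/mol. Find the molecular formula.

C16H8O2

Empirical-formula mass = 116.11 g/mol
n = 229 / 116.11 = 1.97 ≈ 2
Molecular formula = (C8H4O)2 = C16H8O2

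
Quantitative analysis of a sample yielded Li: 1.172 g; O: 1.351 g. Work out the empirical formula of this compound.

Li: 1.172 g ÷ 6.94 g/mol = 0.1689 mol
O: 1.351 g ÷ 16.00 g/mol = 0.08444 mol
Smallest is O at 0.08444 mol; normalising gives Li 2.000, O 1.000
→ Li2O

Li2O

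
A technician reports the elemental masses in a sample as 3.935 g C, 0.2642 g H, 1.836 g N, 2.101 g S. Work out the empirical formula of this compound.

C5H4N2S

n(C) = 3.935/12.01 = 0.3276, n(H) = 0.2642/1.008 = 0.2621, n(N) = 1.836/14.01 = 0.131, n(S) = 2.101/32.07 = 0.06551
Ratios (÷ 0.06551): C 5.001, H 4.001, N 2.000, S 1.000
≈ 5:4:2:1 → C5H4N2S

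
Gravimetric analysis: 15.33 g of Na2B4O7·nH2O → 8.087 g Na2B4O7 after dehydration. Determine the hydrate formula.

Mass of water lost = 15.33 − 8.087 = 7.243 g → 7.243 / 18.02 = 0.4019 mol H2O
Molar mass of Na2B4O7 = 201.22 g/mol → mol Na2B4O7 = 8.087 / 201.22 = 0.04019
n = 0.4019 / 0.04019 = 10.00 ≈ 10 → Na2B4O7·10H2O

Na2B4O7·10H2O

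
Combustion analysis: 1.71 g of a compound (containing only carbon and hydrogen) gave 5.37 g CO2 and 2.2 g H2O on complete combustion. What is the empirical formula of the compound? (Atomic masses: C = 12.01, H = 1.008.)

mol C = 5.37 / 44.01 = 0.1220; mass C = 0.1220 × 12.01 = 1.465 g
mol H = 2 × (2.2 / 18.02) = 0.2442; mass H = 0.2442 × 1.008 = 0.2461 g
Smallest is C at 0.122 mol; normalising gives C 1.000, H 2.001
Ratio ≈ 1:2, so the empirical formula is CH2

CH2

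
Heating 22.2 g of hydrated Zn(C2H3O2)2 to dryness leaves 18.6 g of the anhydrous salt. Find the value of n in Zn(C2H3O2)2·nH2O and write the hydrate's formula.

Zn(C2H3O2)2·2H2O

Mass of water lost = 22.2 − 18.6 = 3.6 g → 3.6 / 18.02 = 0.1998 mol H2O
Molar mass of Zn(C2H3O2)2 = 183.47 g/mol → mol Zn(C2H3O2)2 = 18.6 / 183.47 = 0.1014
n = 0.1998 / 0.1014 = 1.97 ≈ 2 → Zn(C2H3O2)2·2H2O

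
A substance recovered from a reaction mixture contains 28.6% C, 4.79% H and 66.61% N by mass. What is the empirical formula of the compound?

CH2N2

Assume 100 g: 28.6 g C, 4.79 g H, 66.61 g N.
C: 28.6 g ÷ 12.01 g/mol = 2.381 mol
H: 4.79 g ÷ 1.008 g/mol = 4.752 mol
N: 66.61 g ÷ 14.01 g/mol = 4.754 mol
Divide by the smallest (2.381 mol C): C 1.000, H 1.996, N 1.997
→ CH2N2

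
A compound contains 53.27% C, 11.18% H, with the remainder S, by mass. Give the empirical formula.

C4H10S

Assume 100 g: 53.27 g C, 11.18 g H, 35.55 g S.
C: 53.27 g ÷ 12.01 g/mol = 4.435 mol
H: 11.18 g ÷ 1.008 g/mol = 11.09 mol
S: 35.55 g ÷ 32.07 g/mol = 1.109 mol
Divide by the smallest (1.109 mol S): C 4.001, H 10.006, S 1.000
Ratio ≈ 4:10:1, so the empirical formula is C4H10S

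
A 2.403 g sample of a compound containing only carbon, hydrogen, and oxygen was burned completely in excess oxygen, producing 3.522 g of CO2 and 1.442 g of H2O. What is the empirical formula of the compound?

CH2O

mol C = 3.522 / 44.01 = 0.08003; mass C = 0.08003 × 12.01 = 0.9611 g
mol H = 2 × (1.442 / 18.02) = 0.1600; mass H = 0.1600 × 1.008 = 0.1613 g
mass O = 2.403 − (1.122) = 1.281 g → mol O = 0.08003
Divide by the smallest (0.08003 mol C): C 1.000, H 2.000, O 1.000
Ratio ≈ 1:2:1, so the empirical formula is CH2O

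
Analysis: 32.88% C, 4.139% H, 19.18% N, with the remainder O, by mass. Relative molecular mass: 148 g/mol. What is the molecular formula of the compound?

C4H6N2O4

Assume 100 g: 32.88 g C, 4.139 g H, 19.18 g N, 43.801 g O.
C: 32.88 g ÷ 12.01 g/mol = 2.738 mol
H: 4.139 g ÷ 1.008 g/mol = 4.106 mol
N: 19.18 g ÷ 14.01 g/mol = 1.369 mol
O: 43.801 g ÷ 16.00 g/mol = 2.738 mol
Ratios (÷ 1.369): C 2.000, H 2.999, N 1.000, O 2.000
≈ 2:3:1:2 → C2H3NO2
Empirical-formula mass = 73.05 g/mol
n = 148 / 73.05 = 2.03 ≈ 2
Molecular formula = (C2H3NO2)×2 = C4H6N2O4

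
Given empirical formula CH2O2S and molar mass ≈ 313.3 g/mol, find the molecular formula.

C4H8O8S4

Empirical-formula mass = 78.10 g/mol
n = 313.3 / 78.10 = 4.01 ≈ 4
Molecular formula = (CH2O2S)4 = C4H8O8S4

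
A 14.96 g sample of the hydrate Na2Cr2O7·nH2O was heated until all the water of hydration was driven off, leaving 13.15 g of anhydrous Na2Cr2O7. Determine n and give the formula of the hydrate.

Na2Cr2O7·2H2O

Mass of water lost = 14.96 − 13.15 = 1.81 g → 1.81 / 18.02 = 0.1004 mol H2O
Molar mass of Na2Cr2O7 = 261.98 g/mol → mol Na2Cr2O7 = 13.15 / 261.98 = 0.05019
n = 0.1004 / 0.05019 = 2.00 ≈ 2 → Na2Cr2O7·2H2O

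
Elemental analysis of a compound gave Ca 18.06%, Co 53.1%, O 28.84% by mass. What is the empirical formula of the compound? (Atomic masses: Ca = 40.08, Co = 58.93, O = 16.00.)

Assume 100 g: 18.06 g Ca, 53.1 g Co, 28.84 g O.
Moles — Ca: 18.06 / 40.08 = 0.4506 mol; Co: 53.1 / 58.93 = 0.9011 mol; O: 28.84 / 16.00 = 1.802 mol
Smallest is Ca at 0.4506 mol; normalising gives Ca 1.000, Co 2.000, O 4.000
→ CaCo2O4

CaCo2O4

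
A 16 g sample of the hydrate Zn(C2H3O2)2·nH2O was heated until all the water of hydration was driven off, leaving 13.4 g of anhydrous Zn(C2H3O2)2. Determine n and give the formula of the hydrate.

Mass of water lost = 16 − 13.4 = 2.6 g → 2.6 / 18.02 = 0.1443 mol H2O
Molar mass of Zn(C2H3O2)2 = 183.47 g/mol → mol Zn(C2H3O2)2 = 13.4 / 183.47 = 0.07304
n = 0.1443 / 0.07304 = 1.98 ≈ 2 → Zn(C2H3O2)2·2H2O

Zn(C2H3O2)2·2H2O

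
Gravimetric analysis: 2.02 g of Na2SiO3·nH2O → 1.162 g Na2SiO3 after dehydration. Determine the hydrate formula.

Mass of water lost = 2.02 − 1.162 = 0.858 g → 0.858 / 18.02 = 0.04761 mol H2O
Molar mass of Na2SiO3 = 122.07 g/mol → mol Na2SiO3 = 1.162 / 122.07 = 0.009519
n = 0.04761 / 0.009519 = 5.00 ≈ 5 → Na2SiO3·5H2O

Na2SiO3·5H2O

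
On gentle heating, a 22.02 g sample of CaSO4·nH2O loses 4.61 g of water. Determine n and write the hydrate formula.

Mass of anhydrous CaSO4 = 22.02 − 4.61 = 17.41 g
mol H2O = 4.61 / 18.02 = 0.2558
Molar mass of CaSO4 = 136.15 g/mol → mol CaSO4 = 17.41 / 136.15 = 0.1279
n = 0.2558 / 0.1279 = 2.00 ≈ 2 → CaSO4·2H2O

CaSO4·2H2O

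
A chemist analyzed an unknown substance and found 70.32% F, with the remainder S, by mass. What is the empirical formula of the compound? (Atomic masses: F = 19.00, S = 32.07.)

Assume 100 g: 70.32 g F, 29.68 g S.
Moles — F: 70.32 / 19.00 = 3.701 mol; S: 29.68 / 32.07 = 0.9255 mol
Divide by the smallest (0.9255 mol S): F 3.999, S 1.000
→ F4S

F4S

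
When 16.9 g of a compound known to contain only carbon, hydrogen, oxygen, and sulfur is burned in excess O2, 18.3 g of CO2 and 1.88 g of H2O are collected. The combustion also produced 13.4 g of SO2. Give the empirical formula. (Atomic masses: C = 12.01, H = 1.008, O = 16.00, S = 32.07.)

C4H2O3S2

mol C = 18.3 / 44.01 = 0.4158; mass C = 0.4158 × 12.01 = 4.994 g
mol H = 2 × (1.88 / 18.02) = 0.2087; mass H = 0.2087 × 1.008 = 0.2103 g
mol S = 13.4 / 64.07 = 0.2091; mass S = 6.707 g
mass O = 16.9 − (11.91) = 4.988 g → mol O = 0.3118
Divide by the smallest (0.2087 mol H): C 1.993, H 1.000, O 1.494, S 1.002
Scaling by 2: C 3.99, H 2.00, O 2.99, S 2.00 → C4H2O3S2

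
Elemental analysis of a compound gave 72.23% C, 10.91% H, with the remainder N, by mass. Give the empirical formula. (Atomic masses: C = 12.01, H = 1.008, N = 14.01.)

Assume 100 g: 72.23 g C, 10.91 g H, 16.86 g N.
n(C) = 72.23/12.01 = 6.014, n(H) = 10.91/1.008 = 10.82, n(N) = 16.86/14.01 = 1.203
Ratios (÷ 1.203): C 4.998, H 8.994, N 1.000
≈ 5:9:1 → C5H9N

C5H9N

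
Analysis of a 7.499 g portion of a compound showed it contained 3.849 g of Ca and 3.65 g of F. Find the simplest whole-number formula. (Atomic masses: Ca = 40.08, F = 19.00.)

CaF2

n(Ca) = 3.849/40.08 = 0.09603, n(F) = 3.65/19.00 = 0.1921
Divide by the smallest (0.09603 mol Ca): Ca 1.000, F 2.000
→ CaF2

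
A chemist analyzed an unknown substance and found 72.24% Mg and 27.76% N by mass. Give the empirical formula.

Assume 100 g: 72.24 g Mg, 27.76 g N.
n(Mg) = 72.24/24.31 = 2.972, n(N) = 27.76/14.01 = 1.981
Smallest is N at 1.981 mol; normalising gives Mg 1.500, N 1.000
×2: Mg 3.00, N 2.00 → Mg3N2

Mg3N2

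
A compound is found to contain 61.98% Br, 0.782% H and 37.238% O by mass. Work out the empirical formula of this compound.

BrHO3

Assume 100 g: 61.98 g Br, 0.782 g H, 37.238 g O.
Br: 61.98 g ÷ 79.90 g/mol = 0.7757 mol
H: 0.782 g ÷ 1.008 g/mol = 0.7758 mol
O: 37.238 g ÷ 16.00 g/mol = 2.327 mol
Divide by the smallest (0.7757 mol Br): Br 1.000, H 1.000, O 3.000
≈ 1:1:3 → BrHO3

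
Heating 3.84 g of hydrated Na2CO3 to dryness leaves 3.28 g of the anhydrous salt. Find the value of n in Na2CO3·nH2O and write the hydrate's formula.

Na2CO3·H2O

Mass of water lost = 3.84 − 3.28 = 0.56 g → 0.56 / 18.02 = 0.03108 mol H2O
Molar mass of Na2CO3 = 105.99 g/mol → mol Na2CO3 = 3.28 / 105.99 = 0.03095
n = 0.03108 / 0.03095 = 1.00 ≈ 1 → Na2CO3·H2O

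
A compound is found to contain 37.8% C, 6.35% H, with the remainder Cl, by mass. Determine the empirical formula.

Assume 100 g: 37.8 g C, 6.35 g H, 55.85 g Cl.
Moles — C: 37.8 / 12.01 = 3.147 mol; H: 6.35 / 1.008 = 6.3 mol; Cl: 55.85 / 35.45 = 1.575 mol
Divide by the smallest (1.575 mol Cl): C 1.998, H 3.999, Cl 1.000
→ C2H4Cl

C2H4Cl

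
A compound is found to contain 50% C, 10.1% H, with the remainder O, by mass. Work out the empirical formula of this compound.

Assume 100 g: 50 g C, 10.1 g H, 39.9 g O.
n(C) = 50/12.01 = 4.163, n(H) = 10.1/1.008 = 10.02, n(O) = 39.9/16.00 = 2.494
Divide by the smallest (2.494 mol O): C 1.669, H 4.018, O 1.000
×3: C 5.01, H 12.05, O 3.00 → C5H12O3

C5H12O3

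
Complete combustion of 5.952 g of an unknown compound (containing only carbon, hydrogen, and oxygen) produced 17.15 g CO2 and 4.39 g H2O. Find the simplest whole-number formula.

C8H10O

mol C = 17.15 / 44.01 = 0.3897; mass C = 0.3897 × 12.01 = 4.680 g
mol H = 2 × (4.39 / 18.02) = 0.4872; mass H = 0.4872 × 1.008 = 0.4911 g
mass O = 5.952 − (5.171) = 0.7808 g → mol O = 0.04880
Divide by the smallest (0.0488 mol O): C 7.986, H 9.985, O 1.000
≈ 8:10:1 → C8H10O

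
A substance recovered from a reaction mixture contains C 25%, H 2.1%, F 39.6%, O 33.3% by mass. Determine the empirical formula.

CHFO

Assume 100 g: 25 g C, 2.1 g H, 39.6 g F, 33.3 g O.
Moles — C: 25 / 12.01 = 2.082 mol; H: 2.1 / 1.008 = 2.083 mol; F: 39.6 / 19.00 = 2.084 mol; O: 33.3 / 16.00 = 2.081 mol
Ratios (÷ 2.081): C 1.000, H 1.001, F 1.001, O 1.000
≈ 1:1:1:1 → CHFO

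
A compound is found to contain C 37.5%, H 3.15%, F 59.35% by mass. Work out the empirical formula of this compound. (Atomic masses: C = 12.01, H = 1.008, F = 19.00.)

CHF

Assume 100 g: 37.5 g C, 3.15 g H, 59.35 g F.
n(C) = 37.5/12.01 = 3.122, n(H) = 3.15/1.008 = 3.125, n(F) = 59.35/19.00 = 3.124
Divide by the smallest (3.122 mol C): C 1.000, H 1.001, F 1.000
≈ 1:1:1 → CHF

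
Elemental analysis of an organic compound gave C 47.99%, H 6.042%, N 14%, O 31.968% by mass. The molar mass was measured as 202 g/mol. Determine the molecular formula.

C8H12N2O4

Assume 100 g: 47.99 g C, 6.042 g H, 14 g N, 31.968 g O.
Moles — C: 47.99 / 12.01 = 3.996 mol; H: 6.042 / 1.008 = 5.994 mol; N: 14 / 14.01 = 0.9993 mol; O: 31.968 / 16.00 = 1.998 mol
Smallest is N at 0.9993 mol; normalising gives C 3.999, H 5.998, N 1.000, O 1.999
→ C4H6NO2
Empirical-formula mass = 100.10 g/mol
n = 202 / 100.10 = 2.02 ≈ 2
Molecular formula = (C4H6NO2)×2 = C8H12N2O4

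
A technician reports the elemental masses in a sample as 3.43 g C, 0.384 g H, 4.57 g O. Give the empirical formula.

C3H4O3

n(C) = 3.43/12.01 = 0.2856, n(H) = 0.384/1.008 = 0.381, n(O) = 4.57/16.00 = 0.2856
Ratios (÷ 0.2856): C 1.000, H 1.334, O 1.000
Scaling by 3: C 3.00, H 4.00, O 3.00 → C3H4O3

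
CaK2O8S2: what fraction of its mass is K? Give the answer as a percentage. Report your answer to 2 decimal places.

Molar mass = 1(40.08) + 2(39.10) + 8(16.00) + 2(32.07) = 310.420 g/mol
Mass of K per mole = 2 × 39.10 = 78.200 g
% K = 78.200 / 310.420 × 100 = 25.19%

25.19%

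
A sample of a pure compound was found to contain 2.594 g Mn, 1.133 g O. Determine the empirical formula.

Mn2O3

Mn: 2.594 g ÷ 54.94 g/mol = 0.04722 mol
O: 1.133 g ÷ 16.00 g/mol = 0.07081 mol
Divide by the smallest (0.04722 mol Mn): Mn 1.000, O 1.500
Scaling by 2: Mn 2.00, O 3.00 → Mn2O3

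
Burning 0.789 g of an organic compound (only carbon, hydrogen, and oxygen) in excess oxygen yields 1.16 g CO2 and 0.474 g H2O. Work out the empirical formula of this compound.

mol C = 1.16 / 44.01 = 0.02636; mass C = 0.02636 × 12.01 = 0.3166 g
mol H = 2 × (0.474 / 18.02) = 0.05261; mass H = 0.05261 × 1.008 = 0.05303 g
mass O = 0.789 − (0.3696) = 0.4194 g → mol O = 0.02621
Smallest is O at 0.02621 mol; normalising gives C 1.005, H 2.007, O 1.000
≈ 1:2:1 → CH2O

CH2O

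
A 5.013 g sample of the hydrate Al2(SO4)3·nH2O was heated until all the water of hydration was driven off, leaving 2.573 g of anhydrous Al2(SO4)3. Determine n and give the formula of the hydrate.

Mass of water lost = 5.013 − 2.573 = 2.44 g → 2.44 / 18.02 = 0.1354 mol H2O
Molar mass of Al2(SO4)3 = 342.17 g/mol → mol Al2(SO4)3 = 2.573 / 342.17 = 0.00752
n = 0.1354 / 0.00752 = 18.01 ≈ 18 → Al2(SO4)3·18H2O

Al2(SO4)3·18H2O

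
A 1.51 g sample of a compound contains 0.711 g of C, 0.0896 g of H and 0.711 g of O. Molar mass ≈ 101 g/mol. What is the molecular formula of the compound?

n(C) = 0.711/12.01 = 0.0592, n(H) = 0.0896/1.008 = 0.08889, n(O) = 0.711/16.00 = 0.04444
Ratios (÷ 0.04444): C 1.332, H 2.000, O 1.000
Scaling by 3: C 4.00, H 6.00, O 3.00 → C4H6O3
Empirical-formula mass = 102.09 g/mol
n = 101 / 102.09 = 0.99 ≈ 1
Molecular formula = empirical formula = C4H6O3

C4H6O3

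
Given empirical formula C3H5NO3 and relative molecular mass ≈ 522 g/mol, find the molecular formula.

C15H25N5O15

Empirical-formula mass = 103.08 g/mol
n = 522 / 103.08 = 5.06 ≈ 5
Molecular formula = (C3H5NO3)5 = C15H25N5O15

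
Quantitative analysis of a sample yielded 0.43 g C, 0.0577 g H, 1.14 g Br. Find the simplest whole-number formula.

C5H8Br2

C: 0.43 g ÷ 12.01 g/mol = 0.0358 mol
H: 0.0577 g ÷ 1.008 g/mol = 0.05724 mol
Br: 1.14 g ÷ 79.90 g/mol = 0.01427 mol
Smallest is Br at 0.01427 mol; normalising gives C 2.509, H 4.012, Br 1.000
×2: C 5.02, H 8.02, Br 2.00 → C5H8Br2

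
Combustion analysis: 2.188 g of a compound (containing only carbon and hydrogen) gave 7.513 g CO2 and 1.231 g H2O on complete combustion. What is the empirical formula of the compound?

mol C = 7.513 / 44.01 = 0.1707; mass C = 0.1707 × 12.01 = 2.050 g
mol H = 2 × (1.231 / 18.02) = 0.1366; mass H = 0.1366 × 1.008 = 0.1377 g
Divide by the smallest (0.1366 mol H): C 1.249, H 1.000
Scaling by 4: C 5.00, H 4.00 → C5H4

C5H4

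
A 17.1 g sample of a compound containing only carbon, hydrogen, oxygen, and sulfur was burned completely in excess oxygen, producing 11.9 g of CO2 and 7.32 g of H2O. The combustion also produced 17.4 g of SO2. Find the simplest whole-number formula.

CH3OS

mol C = 11.9 / 44.01 = 0.2704; mass C = 0.2704 × 12.01 = 3.247 g
mol H = 2 × (7.32 / 18.02) = 0.8124; mass H = 0.8124 × 1.008 = 0.8189 g
mol S = 17.4 / 64.07 = 0.2716; mass S = 8.710 g
mass O = 17.1 − (12.78) = 4.324 g → mol O = 0.2703
Smallest is O at 0.2703 mol; normalising gives C 1.000, H 3.006, O 1.000, S 1.005
→ CH3OS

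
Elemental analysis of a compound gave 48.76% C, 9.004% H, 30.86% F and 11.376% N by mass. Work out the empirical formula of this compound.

C5H11F2N

Assume 100 g: 48.76 g C, 9.004 g H, 30.86 g F, 11.376 g N.
C: 48.76 g ÷ 12.01 g/mol = 4.06 mol
H: 9.004 g ÷ 1.008 g/mol = 8.933 mol
F: 30.86 g ÷ 19.00 g/mol = 1.624 mol
N: 11.376 g ÷ 14.01 g/mol = 0.812 mol
Divide by the smallest (0.812 mol N): C 5.000, H 11.001, F 2.000, N 1.000
→ C5H11F2N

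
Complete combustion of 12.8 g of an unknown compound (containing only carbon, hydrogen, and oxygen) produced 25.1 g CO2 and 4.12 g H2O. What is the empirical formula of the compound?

mol C = 25.1 / 44.01 = 0.5703; mass C = 0.5703 × 12.01 = 6.850 g
mol H = 2 × (4.12 / 18.02) = 0.4573; mass H = 0.4573 × 1.008 = 0.4609 g
mass O = 12.8 − (7.311) = 5.489 g → mol O = 0.3431
Divide by the smallest (0.3431 mol O): C 1.662, H 1.333, O 1.000
×3: C 4.99, H 4.00, O 3.00 → C5H4O3

C5H4O3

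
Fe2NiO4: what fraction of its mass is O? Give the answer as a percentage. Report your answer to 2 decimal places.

27.30%

Molar mass = 2(55.85) + 1(58.69) + 4(16.00) = 234.390 g/mol
Mass of O per mole = 4 × 16.00 = 64.000 g
% O = 64.000 / 234.390 × 100 = 27.30%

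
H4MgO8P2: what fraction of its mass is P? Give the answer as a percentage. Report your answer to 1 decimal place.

28.4%

Molar mass = 4(1.008) + 1(24.31) + 8(16.00) + 2(30.97) = 218.282 g/mol
Mass of P per mole = 2 × 30.97 = 61.940 g
% P = 61.940 / 218.282 × 100 = 28.4%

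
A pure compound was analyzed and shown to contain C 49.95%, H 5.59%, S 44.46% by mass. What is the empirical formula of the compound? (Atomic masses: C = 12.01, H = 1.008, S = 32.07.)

C3H4S

Assume 100 g: 49.95 g C, 5.59 g H, 44.46 g S.
Moles — C: 49.95 / 12.01 = 4.159 mol; H: 5.59 / 1.008 = 5.546 mol; S: 44.46 / 32.07 = 1.386 mol
Ratios (÷ 1.386): C 3.000, H 4.000, S 1.000
≈ 3:4:1 → C3H4S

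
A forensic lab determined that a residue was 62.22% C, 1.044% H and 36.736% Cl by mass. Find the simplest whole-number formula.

C5HCl

Assume 100 g: 62.22 g C, 1.044 g H, 36.736 g Cl.
Moles — C: 62.22 / 12.01 = 5.181 mol; H: 1.044 / 1.008 = 1.036 mol; Cl: 36.736 / 35.45 = 1.036 mol
Ratios (÷ 1.036): C 5.002, H 1.000, Cl 1.001
Ratio ≈ 5:1:1, so the empirical formula is C5HCl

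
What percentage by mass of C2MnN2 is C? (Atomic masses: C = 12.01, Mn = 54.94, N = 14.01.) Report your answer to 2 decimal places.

Molar mass = 2(12.01) + 1(54.94) + 2(14.01) = 106.980 g/mol
Mass of C per mole = 2 × 12.01 = 24.020 g
% C = 24.020 / 106.980 × 100 = 22.45%

22.45%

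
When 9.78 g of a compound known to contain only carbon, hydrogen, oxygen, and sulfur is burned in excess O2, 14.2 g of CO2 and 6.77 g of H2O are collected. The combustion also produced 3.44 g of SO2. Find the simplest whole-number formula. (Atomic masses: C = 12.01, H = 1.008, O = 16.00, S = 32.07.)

mol C = 14.2 / 44.01 = 0.3227; mass C = 0.3227 × 12.01 = 3.875 g
mol H = 2 × (6.77 / 18.02) = 0.7514; mass H = 0.7514 × 1.008 = 0.7574 g
mol S = 3.44 / 64.07 = 0.05369; mass S = 1.722 g
mass O = 9.78 − (6.354) = 3.426 g → mol O = 0.2141
Ratios (÷ 0.05369): C 6.009, H 13.995, O 3.988, S 1.000
≈ 6:14:4:1 → C6H14O4S

C6H14O4S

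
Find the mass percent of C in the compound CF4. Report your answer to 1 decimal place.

Molar mass = 1(12.01) + 4(19.00) = 88.010 g/mol
Mass of C per mole = 1 × 12.01 = 12.010 g
% C = 12.010 / 88.010 × 100 = 13.6%

13.6%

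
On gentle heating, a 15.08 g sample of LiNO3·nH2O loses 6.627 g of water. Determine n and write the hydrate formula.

Mass of anhydrous LiNO3 = 15.08 − 6.627 = 8.453 g
mol H2O = 6.627 / 18.02 = 0.3678
Molar mass of LiNO3 = 68.95 g/mol → mol LiNO3 = 8.453 / 68.95 = 0.1226
n = 0.3678 / 0.1226 = 3.00 ≈ 3 → LiNO3·3H2O

LiNO3·3H2O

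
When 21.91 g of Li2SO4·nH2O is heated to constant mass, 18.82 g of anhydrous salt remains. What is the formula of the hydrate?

Mass of water lost = 21.91 − 18.82 = 3.09 g → 3.09 / 18.02 = 0.1715 mol H2O
Molar mass of Li2SO4 = 109.95 g/mol → mol Li2SO4 = 18.82 / 109.95 = 0.1712
n = 0.1715 / 0.1712 = 1.00 ≈ 1 → Li2SO4·H2O

Li2SO4·H2O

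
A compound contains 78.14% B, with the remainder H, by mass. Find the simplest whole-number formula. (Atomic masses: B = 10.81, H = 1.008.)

Assume 100 g: 78.14 g B, 21.86 g H.
n(B) = 78.14/10.81 = 7.228, n(H) = 21.86/1.008 = 21.69
Smallest is B at 7.228 mol; normalising gives B 1.000, H 3.000
Ratio ≈ 1:3, so the empirical formula is BH3

BH3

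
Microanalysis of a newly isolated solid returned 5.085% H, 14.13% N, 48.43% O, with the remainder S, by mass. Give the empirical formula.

Assume 100 g: 5.085 g H, 14.13 g N, 48.43 g O, 32.355 g S.
n(H) = 5.085/1.008 = 5.045, n(N) = 14.13/14.01 = 1.009, n(O) = 48.43/16.00 = 3.027, n(S) = 32.355/32.07 = 1.009
Divide by the smallest (1.009 mol N): H 5.002, N 1.000, O 3.001, S 1.000
→ H5NO3S

H5NO3S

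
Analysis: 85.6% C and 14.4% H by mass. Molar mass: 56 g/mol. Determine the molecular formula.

Assume 100 g: 85.6 g C, 14.4 g H.
C: 85.6 g ÷ 12.01 g/mol = 7.127 mol
H: 14.4 g ÷ 1.008 g/mol = 14.29 mol
Divide by the smallest (7.127 mol C): C 1.000, H 2.004
≈ 1:2 → CH2
Empirical-formula mass = 14.03 g/mol
n = 56 / 14.03 = 3.99 ≈ 4
Molecular formula = (CH2)×4 = C4H8

C4H8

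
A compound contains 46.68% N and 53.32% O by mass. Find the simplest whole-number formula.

Assume 100 g: 46.68 g N, 53.32 g O.
N: 46.68 g ÷ 14.01 g/mol = 3.332 mol
O: 53.32 g ÷ 16.00 g/mol = 3.333 mol
Divide by the smallest (3.332 mol N): N 1.000, O 1.000
→ NO

NO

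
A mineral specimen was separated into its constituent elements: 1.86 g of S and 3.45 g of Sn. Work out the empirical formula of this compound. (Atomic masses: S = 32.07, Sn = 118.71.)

S2Sn

n(S) = 1.86/32.07 = 0.058, n(Sn) = 3.45/118.71 = 0.02906
Divide by the smallest (0.02906 mol Sn): S 1.996, Sn 1.000
→ S2Sn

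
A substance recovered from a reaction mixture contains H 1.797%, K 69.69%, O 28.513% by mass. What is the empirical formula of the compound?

Assume 100 g: 1.797 g H, 69.69 g K, 28.513 g O.
n(H) = 1.797/1.008 = 1.783, n(K) = 69.69/39.10 = 1.782, n(O) = 28.513/16.00 = 1.782
Divide by the smallest (1.782 mol O): H 1.000, K 1.000, O 1.000
Ratio ≈ 1:1:1, so the empirical formula is HKO

HKO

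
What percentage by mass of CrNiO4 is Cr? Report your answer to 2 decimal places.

Molar mass = 1(52.00) + 1(58.69) + 4(16.00) = 174.690 g/mol
Mass of Cr per mole = 1 × 52.00 = 52.000 g
% Cr = 52.000 / 174.690 × 100 = 29.77%

29.77%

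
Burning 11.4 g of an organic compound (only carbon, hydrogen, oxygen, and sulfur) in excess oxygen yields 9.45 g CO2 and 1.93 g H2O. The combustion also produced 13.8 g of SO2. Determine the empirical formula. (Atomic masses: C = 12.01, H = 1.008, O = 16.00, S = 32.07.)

mol C = 9.45 / 44.01 = 0.2147; mass C = 0.2147 × 12.01 = 2.579 g
mol H = 2 × (1.93 / 18.02) = 0.2142; mass H = 0.2142 × 1.008 = 0.2159 g
mol S = 13.8 / 64.07 = 0.2154; mass S = 6.908 g
mass O = 11.4 − (9.702) = 1.698 g → mol O = 0.1061
Divide by the smallest (0.1061 mol O): C 2.024, H 2.019, O 1.000, S 2.030
Ratio ≈ 2:2:1:2, so the empirical formula is C2H2OS2

C2H2OS2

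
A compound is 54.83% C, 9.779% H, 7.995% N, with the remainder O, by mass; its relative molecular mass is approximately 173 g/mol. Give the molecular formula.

Assume 100 g: 54.83 g C, 9.779 g H, 7.995 g N, 27.396 g O.
C: 54.83 g ÷ 12.01 g/mol = 4.565 mol
H: 9.779 g ÷ 1.008 g/mol = 9.701 mol
N: 7.995 g ÷ 14.01 g/mol = 0.5707 mol
O: 27.396 g ÷ 16.00 g/mol = 1.712 mol
Divide by the smallest (0.5707 mol N): C 8.000, H 17.000, N 1.000, O 3.000
→ C8H17NO3
Empirical-formula mass = 175.23 g/mol
n = 173 / 175.23 = 0.99 ≈ 1
Molecular formula = empirical formula = C8H17NO3

C8H17NO3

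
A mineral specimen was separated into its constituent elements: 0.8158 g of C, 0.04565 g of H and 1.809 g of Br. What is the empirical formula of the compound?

n(C) = 0.8158/12.01 = 0.06793, n(H) = 0.04565/1.008 = 0.04529, n(Br) = 1.809/79.90 = 0.02264
Smallest is Br at 0.02264 mol; normalising gives C 3.000, H 2.000, Br 1.000
Ratio ≈ 3:2:1, so the empirical formula is C3H2Br

C3H2Br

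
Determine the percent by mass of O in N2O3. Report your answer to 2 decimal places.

63.14%

Molar mass = 2(14.01) + 3(16.00) = 76.020 g/mol
Mass of O per mole = 3 × 16.00 = 48.000 g
% O = 48.000 / 76.020 × 100 = 63.14%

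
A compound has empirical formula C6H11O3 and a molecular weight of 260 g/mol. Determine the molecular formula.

C12H22O6

Empirical-formula mass = 131.15 g/mol
n = 260 / 131.15 = 1.98 ≈ 2
Molecular formula = (C6H11O3)2 = C12H22O6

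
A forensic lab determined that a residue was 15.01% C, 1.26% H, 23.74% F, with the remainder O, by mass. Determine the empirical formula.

CHFO3

Assume 100 g: 15.01 g C, 1.26 g H, 23.74 g F, 59.99 g O.
n(C) = 15.01/12.01 = 1.25, n(H) = 1.26/1.008 = 1.25, n(F) = 23.74/19.00 = 1.249, n(O) = 59.99/16.00 = 3.749
Divide by the smallest (1.249 mol F): C 1.000, H 1.000, F 1.000, O 3.001
→ CHFO3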